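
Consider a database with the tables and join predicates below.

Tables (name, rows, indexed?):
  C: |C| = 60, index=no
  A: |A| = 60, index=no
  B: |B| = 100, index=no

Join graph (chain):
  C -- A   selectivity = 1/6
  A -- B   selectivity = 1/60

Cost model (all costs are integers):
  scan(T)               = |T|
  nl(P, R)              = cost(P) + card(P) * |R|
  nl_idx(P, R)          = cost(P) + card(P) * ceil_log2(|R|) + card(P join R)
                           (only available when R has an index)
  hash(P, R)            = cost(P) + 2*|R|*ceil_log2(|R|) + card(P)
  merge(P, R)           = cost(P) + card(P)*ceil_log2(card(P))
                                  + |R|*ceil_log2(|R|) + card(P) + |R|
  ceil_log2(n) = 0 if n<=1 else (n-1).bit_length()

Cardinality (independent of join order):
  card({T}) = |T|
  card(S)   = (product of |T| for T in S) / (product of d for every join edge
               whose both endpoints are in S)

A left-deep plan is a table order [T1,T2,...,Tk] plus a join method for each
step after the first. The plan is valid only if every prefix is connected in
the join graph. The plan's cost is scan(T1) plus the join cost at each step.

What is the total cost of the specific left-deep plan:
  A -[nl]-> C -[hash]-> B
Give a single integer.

5660

step 1: scan A: cost=60, card=60
step 2: join C via nl
    card(P join C) = 60*60/(6) = 600
    cost = 60 + 60*60 = 3660
step 3: join B via hash
    card(P join B) = 600*100/(60) = 1000
    cost = 3660 + 2*100*7 + 600 = 5660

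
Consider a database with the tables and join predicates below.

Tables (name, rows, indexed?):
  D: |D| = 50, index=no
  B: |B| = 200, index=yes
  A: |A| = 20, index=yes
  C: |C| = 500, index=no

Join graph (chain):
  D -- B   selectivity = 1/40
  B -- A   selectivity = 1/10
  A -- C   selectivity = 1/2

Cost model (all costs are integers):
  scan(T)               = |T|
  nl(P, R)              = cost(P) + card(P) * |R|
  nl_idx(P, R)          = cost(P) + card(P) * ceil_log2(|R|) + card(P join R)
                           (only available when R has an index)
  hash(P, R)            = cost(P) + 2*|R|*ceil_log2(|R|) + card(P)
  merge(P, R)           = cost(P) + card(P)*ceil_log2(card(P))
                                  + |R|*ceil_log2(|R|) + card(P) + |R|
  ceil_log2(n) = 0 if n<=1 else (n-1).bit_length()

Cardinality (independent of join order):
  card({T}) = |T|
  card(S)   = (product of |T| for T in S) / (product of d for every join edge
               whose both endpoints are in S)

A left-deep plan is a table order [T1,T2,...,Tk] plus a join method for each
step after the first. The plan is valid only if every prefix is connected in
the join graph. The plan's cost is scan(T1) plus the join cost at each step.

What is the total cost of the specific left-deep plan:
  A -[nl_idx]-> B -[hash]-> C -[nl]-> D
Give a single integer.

step 1: scan A: cost=20, card=20
step 2: join B via nl_idx
    card(P join B) = 20*200/(10) = 400
    cost = 20 + 20*8 + 400 = 580
step 3: join C via hash
    card(P join C) = 400*500/(2) = 100000
    cost = 580 + 2*500*9 + 400 = 9980
step 4: join D via nl
    card(P join D) = 100000*50/(40) = 125000
    cost = 9980 + 100000*50 = 5009980

5009980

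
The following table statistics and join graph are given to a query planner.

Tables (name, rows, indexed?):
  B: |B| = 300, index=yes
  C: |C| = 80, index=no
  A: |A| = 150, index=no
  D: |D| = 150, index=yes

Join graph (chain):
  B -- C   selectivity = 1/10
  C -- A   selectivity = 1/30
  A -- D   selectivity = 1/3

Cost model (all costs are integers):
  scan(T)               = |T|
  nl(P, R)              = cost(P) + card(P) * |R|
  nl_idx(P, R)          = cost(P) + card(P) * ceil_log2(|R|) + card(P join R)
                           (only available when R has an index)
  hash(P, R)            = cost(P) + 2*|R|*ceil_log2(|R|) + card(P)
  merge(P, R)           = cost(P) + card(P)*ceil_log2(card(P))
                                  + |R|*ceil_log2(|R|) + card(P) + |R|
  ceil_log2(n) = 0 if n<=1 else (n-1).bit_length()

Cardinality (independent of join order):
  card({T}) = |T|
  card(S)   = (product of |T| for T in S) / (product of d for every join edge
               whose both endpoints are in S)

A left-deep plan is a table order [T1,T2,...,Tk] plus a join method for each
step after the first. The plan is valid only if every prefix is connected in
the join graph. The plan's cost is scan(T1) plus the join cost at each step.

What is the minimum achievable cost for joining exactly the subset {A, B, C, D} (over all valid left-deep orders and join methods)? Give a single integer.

20920

Selinger DP over subsets of {A,B,C,D}:
  {B}: scan cost=300, card=300
  {C}: scan cost=80, card=80
  {A}: scan cost=150, card=150
  {D}: scan cost=150, card=150
  {BC}: card=2400; try (C,hash)→1720, (B,nl_idx)→3200, (B,merge)→3720, (C,merge)→3940, (B,hash)→5560, (B,nl)→24080 …(+1); best=1720 via (C,hash)
  {AC}: card=400; try (C,hash)→1420, (A,merge)→2070, (C,merge)→2140, (A,hash)→2560, (A,nl)→12080, (C,nl)→12150; best=1420 via (C,hash)
  {AD}: card=7500; try (D,hash)→2700, (A,hash)→2700, (D,merge)→2850, (A,merge)→2850, (D,nl_idx)→8850, (D,nl)→22650 …(+1); best=2700 via (D,hash)
  {ABC}: card=12000; try (A,hash)→6520, (B,hash)→7220, (B,merge)→8420, (B,nl_idx)→17020, (A,merge)→34270, (B,nl)→121420 …(+1); best=6520 via (A,hash)
  {ACD}: card=20000; try (D,hash)→4220, (D,merge)→6770, (C,hash)→11320, (D,nl_idx)→24620, (D,nl)→61420, (C,merge)→108340 …(+1); best=4220 via (D,hash)
  {ABCD}: card=600000; try (D,hash)→20920, (B,hash)→29620, (D,merge)→187870, (B,merge)→327220, (D,nl_idx)→702520, (B,nl_idx)→784220 …(+2); best=20920 via (D,hash)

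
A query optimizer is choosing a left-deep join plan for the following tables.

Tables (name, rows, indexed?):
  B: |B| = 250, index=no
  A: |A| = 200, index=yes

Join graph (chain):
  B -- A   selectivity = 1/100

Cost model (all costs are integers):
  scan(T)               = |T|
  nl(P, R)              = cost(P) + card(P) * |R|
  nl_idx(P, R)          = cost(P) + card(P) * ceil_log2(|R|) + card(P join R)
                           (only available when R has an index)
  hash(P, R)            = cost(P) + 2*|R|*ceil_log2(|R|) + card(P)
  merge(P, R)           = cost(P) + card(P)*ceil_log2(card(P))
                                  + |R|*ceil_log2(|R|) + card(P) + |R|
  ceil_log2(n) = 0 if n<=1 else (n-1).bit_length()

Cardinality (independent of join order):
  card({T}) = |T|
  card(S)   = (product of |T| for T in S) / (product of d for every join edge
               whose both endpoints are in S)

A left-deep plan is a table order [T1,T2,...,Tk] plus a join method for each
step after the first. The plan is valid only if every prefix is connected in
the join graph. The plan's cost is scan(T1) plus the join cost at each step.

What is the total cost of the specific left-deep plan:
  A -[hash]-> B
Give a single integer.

4400

step 1: scan A: cost=200, card=200
step 2: join B via hash
    card(P join B) = 200*250/(100) = 500
    cost = 200 + 2*250*8 + 200 = 4400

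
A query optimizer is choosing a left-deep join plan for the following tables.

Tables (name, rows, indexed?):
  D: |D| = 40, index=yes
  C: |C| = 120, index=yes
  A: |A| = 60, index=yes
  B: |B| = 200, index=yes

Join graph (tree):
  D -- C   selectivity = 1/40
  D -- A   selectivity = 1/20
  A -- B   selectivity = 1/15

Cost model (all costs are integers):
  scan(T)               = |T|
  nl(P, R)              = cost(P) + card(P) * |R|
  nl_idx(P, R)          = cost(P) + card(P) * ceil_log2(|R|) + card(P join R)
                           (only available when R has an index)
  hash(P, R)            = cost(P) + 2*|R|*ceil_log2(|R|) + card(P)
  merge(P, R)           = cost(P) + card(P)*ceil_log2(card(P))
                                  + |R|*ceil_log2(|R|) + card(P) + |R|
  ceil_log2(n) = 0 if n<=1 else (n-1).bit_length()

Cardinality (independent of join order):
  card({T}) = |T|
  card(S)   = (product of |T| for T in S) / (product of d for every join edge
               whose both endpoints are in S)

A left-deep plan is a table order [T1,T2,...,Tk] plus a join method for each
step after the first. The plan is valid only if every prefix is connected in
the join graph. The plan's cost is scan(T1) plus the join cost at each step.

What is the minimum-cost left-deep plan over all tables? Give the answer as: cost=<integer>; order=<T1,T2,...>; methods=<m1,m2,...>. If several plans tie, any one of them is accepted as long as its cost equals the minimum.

cost=4840; order=D,C,A,B; methods=nl_idx,hash,hash

Selinger DP (subsets sized 1..n):
  {D}: scan cost=40, card=40
  {C}: scan cost=120, card=120
  {A}: scan cost=60, card=60
  {B}: scan cost=200, card=200
  {CD}: card=120; try (C,nl_idx)→440, (D,hash)→720, (D,nl_idx)→960, (C,merge)→1280, (D,merge)→1360, (C,hash)→1760 …(+2); best=440 via (C,nl_idx)
  {AD}: card=120; try (A,nl_idx)→400, (D,nl_idx)→540, (D,hash)→600, (A,merge)→740, (D,merge)→760, (A,hash)→800 …(+2); best=400 via (A,nl_idx)
  {AB}: card=800; try (A,hash)→1120, (B,nl_idx)→1340, (A,nl_idx)→2200, (B,merge)→2280, (A,merge)→2420, (B,hash)→3320 …(+2); best=1120 via (A,hash)
  {ACD}: card=360; try (A,hash)→1280, (A,nl_idx)→1520, (C,nl_idx)→1600, (A,merge)→1820, (C,hash)→2200, (C,merge)→2320 …(+2); best=1280 via (A,hash)
  {ABD}: card=1600; try (D,hash)→2400, (B,nl_idx)→2960, (B,merge)→3160, (B,hash)→3720, (D,nl_idx)→7520, (D,merge)→10200 …(+2); best=2400 via (D,hash)
  {ABCD}: card=4800; try (B,hash)→4840, (C,hash)→5680, (B,merge)→6680, (B,nl_idx)→8960, (C,nl_idx)→18400, (C,merge)→22560 …(+2); best=4840 via (B,hash)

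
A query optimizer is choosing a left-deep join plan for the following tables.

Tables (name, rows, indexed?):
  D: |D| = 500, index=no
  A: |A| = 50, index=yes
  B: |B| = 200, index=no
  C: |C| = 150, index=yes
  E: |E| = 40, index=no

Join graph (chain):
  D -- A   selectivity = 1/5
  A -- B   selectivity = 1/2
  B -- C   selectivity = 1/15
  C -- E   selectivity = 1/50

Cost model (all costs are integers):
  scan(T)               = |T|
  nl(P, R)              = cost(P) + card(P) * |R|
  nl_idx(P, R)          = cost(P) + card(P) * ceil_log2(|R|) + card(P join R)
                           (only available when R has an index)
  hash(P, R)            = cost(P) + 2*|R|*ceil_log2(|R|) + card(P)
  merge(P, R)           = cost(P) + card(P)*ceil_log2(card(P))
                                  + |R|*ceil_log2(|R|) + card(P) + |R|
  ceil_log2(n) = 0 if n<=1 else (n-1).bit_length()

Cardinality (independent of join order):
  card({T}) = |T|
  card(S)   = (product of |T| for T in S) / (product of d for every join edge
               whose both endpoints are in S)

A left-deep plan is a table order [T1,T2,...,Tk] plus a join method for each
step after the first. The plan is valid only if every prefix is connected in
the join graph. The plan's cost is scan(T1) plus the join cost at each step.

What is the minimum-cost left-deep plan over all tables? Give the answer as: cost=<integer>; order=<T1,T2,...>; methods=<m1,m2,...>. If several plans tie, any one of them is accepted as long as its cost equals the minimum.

cost=54440; order=E,C,B,A,D; methods=nl_idx,merge,hash,hash

Selinger DP (subsets sized 1..n):
  {D}: scan cost=500, card=500
  {A}: scan cost=50, card=50
  {B}: scan cost=200, card=200
  {C}: scan cost=150, card=150
  {E}: scan cost=40, card=40
  {AD}: card=5000; try (A,hash)→1600, (D,merge)→5400, (A,merge)→5850, (A,nl_idx)→8500, (D,hash)→9100, (D,nl)→25050 …(+1); best=1600 via (A,hash)
  {AB}: card=5000; try (A,hash)→1000, (B,merge)→2200, (A,merge)→2350, (B,hash)→3300, (A,nl_idx)→6400, (B,nl)→10050 …(+1); best=1000 via (A,hash)
  {BC}: card=2000; try (C,hash)→2800, (B,merge)→3300, (C,merge)→3350, (B,hash)→3500, (C,nl_idx)→3800, (B,nl)→30150 …(+1); best=2800 via (C,hash)
  {CE}: card=120; try (C,nl_idx)→480, (E,hash)→780, (C,merge)→1670, (E,merge)→1780, (C,hash)→2480, (C,nl)→6040 …(+1); best=480 via (C,nl_idx)
  {ABD}: card=500000; try (B,hash)→9800, (D,hash)→15000, (B,merge)→73400, (D,merge)→76000, (B,nl)→1001600, (D,nl)→2501000; best=9800 via (B,hash)
  {ABC}: card=50000; try (A,hash)→5400, (C,hash)→8400, (A,merge)→27150, (A,nl_idx)→64800, (C,merge)→72350, (C,nl_idx)→91000 …(+2); best=5400 via (A,hash)
  {BCE}: card=1600; try (B,merge)→3240, (B,hash)→3800, (E,hash)→5280, (B,nl)→24480, (E,merge)→27080, (E,nl)→82800; best=3240 via (B,merge)
  {ABCD}: card=5000000; try (D,hash)→64400, (C,hash)→512200, (D,merge)→860400, (C,nl_idx)→9009800, (C,merge)→10011150, (D,nl)→25005400 …(+1); best=64400 via (D,hash)
  {ABCE}: card=40000; try (A,hash)→5440, (A,merge)→22790, (A,nl_idx)→52840, (E,hash)→55880, (A,nl)→83240, (E,merge)→855680 …(+1); best=5440 via (A,hash)
  {ABCDE}: card=4000000; try (D,hash)→54440, (D,merge)→690440, (E,hash)→5064880, (D,nl)→20005440, (E,merge)→120064680, (E,nl)→200064400; best=54440 via (D,hash)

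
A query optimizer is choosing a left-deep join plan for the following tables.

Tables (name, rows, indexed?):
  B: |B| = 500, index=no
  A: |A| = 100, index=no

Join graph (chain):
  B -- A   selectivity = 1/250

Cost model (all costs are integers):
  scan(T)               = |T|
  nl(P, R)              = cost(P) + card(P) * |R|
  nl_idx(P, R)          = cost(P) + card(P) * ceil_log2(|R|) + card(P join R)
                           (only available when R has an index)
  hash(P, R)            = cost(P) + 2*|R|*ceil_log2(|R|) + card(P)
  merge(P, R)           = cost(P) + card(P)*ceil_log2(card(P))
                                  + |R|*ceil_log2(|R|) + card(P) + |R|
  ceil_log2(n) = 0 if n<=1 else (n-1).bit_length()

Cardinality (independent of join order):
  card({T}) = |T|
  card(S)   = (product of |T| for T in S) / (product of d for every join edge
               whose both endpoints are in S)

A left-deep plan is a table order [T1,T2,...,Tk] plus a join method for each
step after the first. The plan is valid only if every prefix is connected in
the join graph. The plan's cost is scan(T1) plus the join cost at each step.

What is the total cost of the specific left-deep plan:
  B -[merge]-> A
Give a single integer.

6300

step 1: scan B: cost=500, card=500
step 2: join A via merge
    card(P join A) = 500*100/(250) = 200
    cost = 500 + 500*9 + 100*7 + 500 + 100 = 6300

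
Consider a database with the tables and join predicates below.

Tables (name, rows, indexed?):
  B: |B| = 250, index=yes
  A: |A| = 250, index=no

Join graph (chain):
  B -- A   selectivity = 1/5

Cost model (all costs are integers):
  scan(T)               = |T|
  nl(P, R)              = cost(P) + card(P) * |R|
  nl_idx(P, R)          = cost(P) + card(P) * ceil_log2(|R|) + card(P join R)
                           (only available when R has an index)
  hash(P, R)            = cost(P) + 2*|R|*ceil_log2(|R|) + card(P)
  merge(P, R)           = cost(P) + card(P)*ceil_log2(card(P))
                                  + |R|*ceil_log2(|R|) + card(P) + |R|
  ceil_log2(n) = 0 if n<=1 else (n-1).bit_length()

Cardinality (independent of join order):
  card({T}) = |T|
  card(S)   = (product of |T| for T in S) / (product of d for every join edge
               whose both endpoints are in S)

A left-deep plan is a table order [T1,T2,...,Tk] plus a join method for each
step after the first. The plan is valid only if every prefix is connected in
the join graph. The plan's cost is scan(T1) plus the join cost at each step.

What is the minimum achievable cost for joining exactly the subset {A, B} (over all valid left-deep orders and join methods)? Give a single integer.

4500

Selinger DP over subsets of {A,B}:
  {B}: scan cost=250, card=250
  {A}: scan cost=250, card=250
  {AB}: card=12500; try (B,hash)→4500, (A,hash)→4500, (B,merge)→4750, (A,merge)→4750, (B,nl_idx)→14750, (B,nl)→62750 …(+1); best=4500 via (B,hash)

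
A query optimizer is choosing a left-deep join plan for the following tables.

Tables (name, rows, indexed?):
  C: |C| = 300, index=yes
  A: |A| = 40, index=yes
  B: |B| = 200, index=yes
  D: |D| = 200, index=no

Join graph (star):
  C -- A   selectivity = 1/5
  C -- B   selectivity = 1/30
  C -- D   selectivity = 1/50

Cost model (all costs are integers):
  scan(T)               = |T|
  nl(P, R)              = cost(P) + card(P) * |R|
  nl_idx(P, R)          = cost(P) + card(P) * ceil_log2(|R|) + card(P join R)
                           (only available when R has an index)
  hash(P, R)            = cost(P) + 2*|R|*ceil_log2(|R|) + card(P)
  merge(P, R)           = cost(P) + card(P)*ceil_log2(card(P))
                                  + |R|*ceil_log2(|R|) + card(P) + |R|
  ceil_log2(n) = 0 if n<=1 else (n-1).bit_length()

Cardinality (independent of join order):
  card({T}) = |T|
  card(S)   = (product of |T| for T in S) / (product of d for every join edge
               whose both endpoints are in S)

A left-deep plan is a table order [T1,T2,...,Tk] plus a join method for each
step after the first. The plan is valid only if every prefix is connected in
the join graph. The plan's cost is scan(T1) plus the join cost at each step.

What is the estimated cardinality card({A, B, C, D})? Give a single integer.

64000

Tables in S: A(40), B(200), C(300), D(200)
Edges inside S: C-A(d=5), C-B(d=30), C-D(d=50)
numerator = 40 * 200 * 300 * 200 = 480000000
denominator = 5 * 30 * 50 = 7500
card(S) = 480000000 / 7500 = 64000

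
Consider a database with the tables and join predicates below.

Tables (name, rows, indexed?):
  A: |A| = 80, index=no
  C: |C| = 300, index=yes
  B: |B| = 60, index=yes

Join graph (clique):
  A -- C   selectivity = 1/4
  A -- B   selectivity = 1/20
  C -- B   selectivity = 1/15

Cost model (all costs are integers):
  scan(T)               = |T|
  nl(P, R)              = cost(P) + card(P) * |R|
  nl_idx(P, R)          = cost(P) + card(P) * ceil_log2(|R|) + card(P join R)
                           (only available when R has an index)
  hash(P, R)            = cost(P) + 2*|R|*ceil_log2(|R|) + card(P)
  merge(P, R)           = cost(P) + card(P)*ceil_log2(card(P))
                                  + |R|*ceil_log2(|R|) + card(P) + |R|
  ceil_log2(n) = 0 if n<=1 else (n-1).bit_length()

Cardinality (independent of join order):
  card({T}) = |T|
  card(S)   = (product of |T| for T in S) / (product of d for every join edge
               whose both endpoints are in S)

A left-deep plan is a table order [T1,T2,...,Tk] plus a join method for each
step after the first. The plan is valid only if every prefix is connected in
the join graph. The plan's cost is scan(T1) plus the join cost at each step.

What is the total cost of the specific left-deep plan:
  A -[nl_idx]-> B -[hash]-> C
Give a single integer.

6440

step 1: scan A: cost=80, card=80
step 2: join B via nl_idx
    card(P join B) = 80*60/(20) = 240
    cost = 80 + 80*6 + 240 = 800
step 3: join C via hash
    card(P join C) = 240*300/(4*15) = 1200
    cost = 800 + 2*300*9 + 240 = 6440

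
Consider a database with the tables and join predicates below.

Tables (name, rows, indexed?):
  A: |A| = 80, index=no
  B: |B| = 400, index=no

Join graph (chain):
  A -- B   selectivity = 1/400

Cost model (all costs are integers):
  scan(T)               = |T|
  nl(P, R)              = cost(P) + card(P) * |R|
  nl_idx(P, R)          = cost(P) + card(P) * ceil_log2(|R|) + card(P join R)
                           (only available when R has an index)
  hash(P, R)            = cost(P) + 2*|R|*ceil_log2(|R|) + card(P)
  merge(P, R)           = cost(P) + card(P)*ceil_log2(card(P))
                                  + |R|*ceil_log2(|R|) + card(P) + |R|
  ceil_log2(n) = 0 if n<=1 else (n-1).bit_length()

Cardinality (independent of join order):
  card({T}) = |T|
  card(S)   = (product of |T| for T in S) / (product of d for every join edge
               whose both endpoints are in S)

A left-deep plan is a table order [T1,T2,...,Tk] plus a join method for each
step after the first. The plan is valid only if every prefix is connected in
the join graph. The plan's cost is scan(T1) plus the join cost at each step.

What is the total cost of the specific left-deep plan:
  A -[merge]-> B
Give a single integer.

4720

step 1: scan A: cost=80, card=80
step 2: join B via merge
    card(P join B) = 80*400/(400) = 80
    cost = 80 + 80*7 + 400*9 + 80 + 400 = 4720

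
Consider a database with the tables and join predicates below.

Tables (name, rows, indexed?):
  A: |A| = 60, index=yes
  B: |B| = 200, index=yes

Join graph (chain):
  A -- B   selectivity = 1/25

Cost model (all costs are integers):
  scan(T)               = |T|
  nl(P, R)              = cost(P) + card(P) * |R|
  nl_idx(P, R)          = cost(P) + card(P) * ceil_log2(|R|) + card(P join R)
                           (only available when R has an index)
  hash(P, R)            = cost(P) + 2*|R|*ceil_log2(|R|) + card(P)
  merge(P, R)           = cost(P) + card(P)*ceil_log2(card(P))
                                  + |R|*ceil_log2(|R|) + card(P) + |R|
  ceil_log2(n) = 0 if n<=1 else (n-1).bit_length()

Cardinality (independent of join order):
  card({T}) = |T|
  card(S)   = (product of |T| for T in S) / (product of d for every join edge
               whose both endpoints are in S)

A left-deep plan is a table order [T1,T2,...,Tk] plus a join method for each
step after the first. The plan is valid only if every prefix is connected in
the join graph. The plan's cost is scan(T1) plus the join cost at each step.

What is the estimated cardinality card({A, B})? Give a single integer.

Tables in S: A(60), B(200)
Edges inside S: A-B(d=25)
numerator = 60 * 200 = 12000
denominator = 25 = 25
card(S) = 12000 / 25 = 480

480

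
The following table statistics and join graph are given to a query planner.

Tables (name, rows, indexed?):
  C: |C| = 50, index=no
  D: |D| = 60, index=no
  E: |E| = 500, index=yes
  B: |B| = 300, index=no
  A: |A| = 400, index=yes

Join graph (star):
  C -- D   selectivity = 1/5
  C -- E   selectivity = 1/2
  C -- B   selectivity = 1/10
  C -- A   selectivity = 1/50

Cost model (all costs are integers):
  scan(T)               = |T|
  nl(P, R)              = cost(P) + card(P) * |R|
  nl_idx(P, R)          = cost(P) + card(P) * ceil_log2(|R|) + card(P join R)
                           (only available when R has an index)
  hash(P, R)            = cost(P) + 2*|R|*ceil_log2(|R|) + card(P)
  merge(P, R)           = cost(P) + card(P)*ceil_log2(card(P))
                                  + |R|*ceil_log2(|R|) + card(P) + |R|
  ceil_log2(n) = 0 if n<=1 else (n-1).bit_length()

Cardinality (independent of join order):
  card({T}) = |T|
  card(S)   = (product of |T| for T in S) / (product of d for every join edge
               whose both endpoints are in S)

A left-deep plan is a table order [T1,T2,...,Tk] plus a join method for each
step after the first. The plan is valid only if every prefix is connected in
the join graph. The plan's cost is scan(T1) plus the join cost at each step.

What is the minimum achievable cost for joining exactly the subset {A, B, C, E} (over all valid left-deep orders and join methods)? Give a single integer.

Selinger DP over subsets of {A,B,C,E}:
  {C}: scan cost=50, card=50
  {E}: scan cost=500, card=500
  {B}: scan cost=300, card=300
  {A}: scan cost=400, card=400
  {CE}: card=12500; try (C,hash)→1600, (E,merge)→5400, (C,merge)→5850, (E,hash)→9100, (E,nl_idx)→13000, (E,nl)→25050 …(+1); best=1600 via (C,hash)
  {BC}: card=1500; try (C,hash)→1200, (B,merge)→3400, (C,merge)→3650, (B,hash)→5500, (B,nl)→15050, (C,nl)→15300; best=1200 via (C,hash)
  {AC}: card=400; try (A,nl_idx)→900, (C,hash)→1400, (A,merge)→4400, (C,merge)→4750, (A,hash)→7300, (A,nl)→20050 …(+1); best=900 via (A,nl_idx)
  {BCE}: card=375000; try (E,hash)→11700, (B,hash)→19500, (E,merge)→24200, (B,merge)→192100, (E,nl_idx)→389700, (E,nl)→751200 …(+1); best=11700 via (E,hash)
  {ACE}: card=100000; try (E,merge)→9900, (E,hash)→10300, (A,hash)→21300, (E,nl_idx)→104500, (A,merge)→193100, (E,nl)→200900 …(+2); best=9900 via (E,merge)
  {ABC}: card=12000; try (B,hash)→6700, (B,merge)→7900, (A,hash)→9900, (A,merge)→23200, (A,nl_idx)→26700, (B,nl)→120900 …(+1); best=6700 via (B,hash)
  {ABCE}: card=3000000; try (E,hash)→27700, (B,hash)→115300, (E,merge)→191700, (A,hash)→393900, (B,merge)→1812900, (E,nl_idx)→3114700 …(+5); best=27700 via (E,hash)

27700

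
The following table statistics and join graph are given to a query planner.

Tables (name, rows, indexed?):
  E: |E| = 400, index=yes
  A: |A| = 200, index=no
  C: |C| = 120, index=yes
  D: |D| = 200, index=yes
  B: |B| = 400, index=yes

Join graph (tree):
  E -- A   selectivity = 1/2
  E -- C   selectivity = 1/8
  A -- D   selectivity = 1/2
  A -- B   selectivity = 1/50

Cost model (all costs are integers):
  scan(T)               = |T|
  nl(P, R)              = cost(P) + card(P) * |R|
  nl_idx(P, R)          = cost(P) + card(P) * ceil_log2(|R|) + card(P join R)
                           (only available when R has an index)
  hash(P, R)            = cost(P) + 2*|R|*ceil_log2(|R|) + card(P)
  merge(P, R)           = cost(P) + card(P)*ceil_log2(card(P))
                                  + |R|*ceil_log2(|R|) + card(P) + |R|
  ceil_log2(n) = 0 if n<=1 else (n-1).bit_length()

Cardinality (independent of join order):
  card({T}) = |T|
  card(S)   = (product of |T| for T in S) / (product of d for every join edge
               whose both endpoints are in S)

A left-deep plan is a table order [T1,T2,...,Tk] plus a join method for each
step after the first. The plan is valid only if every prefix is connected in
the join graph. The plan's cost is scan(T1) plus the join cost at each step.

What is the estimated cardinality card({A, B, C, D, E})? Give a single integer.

480000000

Tables in S: A(200), B(400), C(120), D(200), E(400)
Edges inside S: E-A(d=2), E-C(d=8), A-D(d=2), A-B(d=50)
numerator = 200 * 400 * 120 * 200 * 400 = 768000000000
denominator = 2 * 8 * 2 * 50 = 1600
card(S) = 768000000000 / 1600 = 480000000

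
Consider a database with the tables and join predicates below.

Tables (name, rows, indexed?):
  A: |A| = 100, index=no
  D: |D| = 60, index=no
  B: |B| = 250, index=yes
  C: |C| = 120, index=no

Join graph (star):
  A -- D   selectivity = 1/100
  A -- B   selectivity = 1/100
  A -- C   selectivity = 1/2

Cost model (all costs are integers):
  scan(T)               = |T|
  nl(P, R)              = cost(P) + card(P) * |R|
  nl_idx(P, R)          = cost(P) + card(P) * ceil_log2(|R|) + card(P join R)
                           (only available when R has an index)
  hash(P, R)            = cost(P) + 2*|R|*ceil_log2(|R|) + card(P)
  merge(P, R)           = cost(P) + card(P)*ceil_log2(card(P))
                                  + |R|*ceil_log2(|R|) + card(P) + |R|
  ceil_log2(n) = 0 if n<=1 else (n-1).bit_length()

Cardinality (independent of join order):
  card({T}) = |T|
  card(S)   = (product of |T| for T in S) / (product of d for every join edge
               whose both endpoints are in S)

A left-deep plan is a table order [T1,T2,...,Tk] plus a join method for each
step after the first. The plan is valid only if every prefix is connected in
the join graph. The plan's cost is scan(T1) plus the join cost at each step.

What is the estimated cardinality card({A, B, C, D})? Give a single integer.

Tables in S: A(100), B(250), C(120), D(60)
Edges inside S: A-D(d=100), A-B(d=100), A-C(d=2)
numerator = 100 * 250 * 120 * 60 = 180000000
denominator = 100 * 100 * 2 = 20000
card(S) = 180000000 / 20000 = 9000

9000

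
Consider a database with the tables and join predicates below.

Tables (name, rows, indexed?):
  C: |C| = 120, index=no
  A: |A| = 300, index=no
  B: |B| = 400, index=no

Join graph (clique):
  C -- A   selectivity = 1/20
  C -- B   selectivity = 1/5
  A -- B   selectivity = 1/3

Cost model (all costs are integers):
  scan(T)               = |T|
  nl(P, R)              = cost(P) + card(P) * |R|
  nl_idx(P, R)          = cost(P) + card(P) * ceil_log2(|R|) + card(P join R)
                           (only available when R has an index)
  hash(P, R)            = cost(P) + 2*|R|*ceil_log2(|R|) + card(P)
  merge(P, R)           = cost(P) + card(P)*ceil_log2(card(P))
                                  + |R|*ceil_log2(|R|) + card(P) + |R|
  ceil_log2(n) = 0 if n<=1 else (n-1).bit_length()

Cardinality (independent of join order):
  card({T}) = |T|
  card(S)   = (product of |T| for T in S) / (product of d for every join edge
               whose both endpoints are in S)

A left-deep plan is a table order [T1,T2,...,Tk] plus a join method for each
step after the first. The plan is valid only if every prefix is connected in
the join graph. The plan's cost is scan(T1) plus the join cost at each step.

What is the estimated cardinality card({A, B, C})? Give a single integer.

Tables in S: A(300), B(400), C(120)
Edges inside S: C-A(d=20), C-B(d=5), A-B(d=3)
numerator = 300 * 400 * 120 = 14400000
denominator = 20 * 5 * 3 = 300
card(S) = 14400000 / 300 = 48000

48000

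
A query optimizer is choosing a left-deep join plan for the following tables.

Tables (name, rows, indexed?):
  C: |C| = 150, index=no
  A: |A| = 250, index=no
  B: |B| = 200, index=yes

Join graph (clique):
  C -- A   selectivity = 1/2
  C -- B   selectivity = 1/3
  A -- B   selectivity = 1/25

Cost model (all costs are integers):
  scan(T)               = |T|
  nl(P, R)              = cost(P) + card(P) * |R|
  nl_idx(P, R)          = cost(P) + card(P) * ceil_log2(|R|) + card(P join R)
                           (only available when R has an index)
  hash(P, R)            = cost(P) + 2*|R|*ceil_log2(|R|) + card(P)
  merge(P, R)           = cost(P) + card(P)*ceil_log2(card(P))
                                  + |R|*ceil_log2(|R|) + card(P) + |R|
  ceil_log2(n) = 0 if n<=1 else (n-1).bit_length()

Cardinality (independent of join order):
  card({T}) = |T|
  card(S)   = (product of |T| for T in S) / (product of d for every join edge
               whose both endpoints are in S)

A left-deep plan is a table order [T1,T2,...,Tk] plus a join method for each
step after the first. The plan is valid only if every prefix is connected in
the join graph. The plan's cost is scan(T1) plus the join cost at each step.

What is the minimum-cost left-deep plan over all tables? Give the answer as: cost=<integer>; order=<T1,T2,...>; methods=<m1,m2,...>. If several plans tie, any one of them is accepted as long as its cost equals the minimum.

cost=8100; order=A,B,C; methods=hash,hash

Selinger DP (subsets sized 1..n):
  {C}: scan cost=150, card=150
  {A}: scan cost=250, card=250
  {B}: scan cost=200, card=200
  {AC}: card=18750; try (C,hash)→2900, (A,merge)→3750, (C,merge)→3850, (A,hash)→4300, (A,nl)→37650, (C,nl)→37750; best=2900 via (C,hash)
  {BC}: card=10000; try (C,hash)→2800, (B,merge)→3300, (C,merge)→3350, (B,hash)→3500, (B,nl_idx)→11350, (B,nl)→30150 …(+1); best=2800 via (C,hash)
  {AB}: card=2000; try (B,hash)→3700, (B,nl_idx)→4250, (A,merge)→4250, (B,merge)→4300, (A,hash)→4400, (A,nl)→50200 …(+1); best=3700 via (B,hash)
  {ABC}: card=50000; try (C,hash)→8100, (A,hash)→16800, (B,hash)→24850, (C,merge)→29050, (A,merge)→155050, (B,nl_idx)→202900 …(+4); best=8100 via (C,hash)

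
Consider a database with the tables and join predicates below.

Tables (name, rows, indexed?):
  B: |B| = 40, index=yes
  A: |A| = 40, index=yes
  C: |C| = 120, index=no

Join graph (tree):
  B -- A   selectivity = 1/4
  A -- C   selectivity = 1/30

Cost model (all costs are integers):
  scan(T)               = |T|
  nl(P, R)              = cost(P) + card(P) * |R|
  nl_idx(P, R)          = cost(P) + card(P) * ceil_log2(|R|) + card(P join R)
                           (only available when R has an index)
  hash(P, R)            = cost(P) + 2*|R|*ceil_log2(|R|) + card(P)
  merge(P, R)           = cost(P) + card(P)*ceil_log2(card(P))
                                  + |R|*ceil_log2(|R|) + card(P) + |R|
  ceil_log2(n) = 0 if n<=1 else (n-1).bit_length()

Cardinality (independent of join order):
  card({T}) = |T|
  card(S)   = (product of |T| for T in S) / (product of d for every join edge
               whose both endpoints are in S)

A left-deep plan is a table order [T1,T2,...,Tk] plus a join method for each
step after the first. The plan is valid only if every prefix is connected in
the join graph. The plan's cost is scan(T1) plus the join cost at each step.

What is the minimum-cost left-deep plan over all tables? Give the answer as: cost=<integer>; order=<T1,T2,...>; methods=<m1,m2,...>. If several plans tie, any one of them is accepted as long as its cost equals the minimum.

Selinger DP (subsets sized 1..n):
  {B}: scan cost=40, card=40
  {A}: scan cost=40, card=40
  {C}: scan cost=120, card=120
  {AB}: card=400; try (B,hash)→560, (A,hash)→560, (B,merge)→600, (A,merge)→600, (B,nl_idx)→680, (A,nl_idx)→680 …(+2); best=560 via (B,hash)
  {AC}: card=160; try (A,hash)→720, (A,nl_idx)→1000, (C,merge)→1280, (A,merge)→1360, (C,hash)→1760, (C,nl)→4840 …(+1); best=720 via (A,hash)
  {ABC}: card=1600; try (B,hash)→1360, (B,merge)→2440, (C,hash)→2640, (B,nl_idx)→3280, (C,merge)→5520, (B,nl)→7120 …(+1); best=1360 via (B,hash)

cost=1360; order=C,A,B; methods=hash,hash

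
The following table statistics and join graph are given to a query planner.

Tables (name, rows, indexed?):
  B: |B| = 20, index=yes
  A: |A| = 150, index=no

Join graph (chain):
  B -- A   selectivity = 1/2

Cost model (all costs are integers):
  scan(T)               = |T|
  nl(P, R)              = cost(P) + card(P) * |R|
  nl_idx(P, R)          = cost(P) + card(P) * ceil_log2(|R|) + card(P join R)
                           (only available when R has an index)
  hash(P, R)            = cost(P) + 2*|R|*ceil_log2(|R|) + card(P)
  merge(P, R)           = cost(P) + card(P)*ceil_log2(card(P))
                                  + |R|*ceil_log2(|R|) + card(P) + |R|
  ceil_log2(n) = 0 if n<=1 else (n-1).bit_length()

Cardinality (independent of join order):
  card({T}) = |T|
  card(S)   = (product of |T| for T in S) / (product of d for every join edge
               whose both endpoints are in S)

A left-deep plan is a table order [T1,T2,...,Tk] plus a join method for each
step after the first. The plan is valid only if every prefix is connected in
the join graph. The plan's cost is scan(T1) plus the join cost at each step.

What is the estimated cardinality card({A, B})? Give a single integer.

Tables in S: A(150), B(20)
Edges inside S: B-A(d=2)
numerator = 150 * 20 = 3000
denominator = 2 = 2
card(S) = 3000 / 2 = 1500

1500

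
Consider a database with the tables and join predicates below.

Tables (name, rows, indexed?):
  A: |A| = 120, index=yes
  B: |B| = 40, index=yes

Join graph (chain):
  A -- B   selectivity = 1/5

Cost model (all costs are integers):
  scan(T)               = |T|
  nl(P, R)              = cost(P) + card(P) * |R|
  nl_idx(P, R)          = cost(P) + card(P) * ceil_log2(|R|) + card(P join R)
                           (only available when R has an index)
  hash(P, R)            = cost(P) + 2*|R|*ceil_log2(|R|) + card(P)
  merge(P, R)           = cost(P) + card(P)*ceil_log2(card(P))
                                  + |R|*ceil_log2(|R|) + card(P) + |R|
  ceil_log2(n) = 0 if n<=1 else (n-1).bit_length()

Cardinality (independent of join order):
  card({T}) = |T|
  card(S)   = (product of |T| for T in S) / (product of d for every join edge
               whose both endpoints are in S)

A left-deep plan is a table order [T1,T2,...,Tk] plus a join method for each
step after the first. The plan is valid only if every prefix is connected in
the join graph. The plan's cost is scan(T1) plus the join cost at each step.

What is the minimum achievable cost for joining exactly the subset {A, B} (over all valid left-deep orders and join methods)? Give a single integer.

Selinger DP over subsets of {A,B}:
  {A}: scan cost=120, card=120
  {B}: scan cost=40, card=40
  {AB}: card=960; try (B,hash)→720, (A,merge)→1280, (A,nl_idx)→1280, (B,merge)→1360, (A,hash)→1760, (B,nl_idx)→1800 …(+2); best=720 via (B,hash)

720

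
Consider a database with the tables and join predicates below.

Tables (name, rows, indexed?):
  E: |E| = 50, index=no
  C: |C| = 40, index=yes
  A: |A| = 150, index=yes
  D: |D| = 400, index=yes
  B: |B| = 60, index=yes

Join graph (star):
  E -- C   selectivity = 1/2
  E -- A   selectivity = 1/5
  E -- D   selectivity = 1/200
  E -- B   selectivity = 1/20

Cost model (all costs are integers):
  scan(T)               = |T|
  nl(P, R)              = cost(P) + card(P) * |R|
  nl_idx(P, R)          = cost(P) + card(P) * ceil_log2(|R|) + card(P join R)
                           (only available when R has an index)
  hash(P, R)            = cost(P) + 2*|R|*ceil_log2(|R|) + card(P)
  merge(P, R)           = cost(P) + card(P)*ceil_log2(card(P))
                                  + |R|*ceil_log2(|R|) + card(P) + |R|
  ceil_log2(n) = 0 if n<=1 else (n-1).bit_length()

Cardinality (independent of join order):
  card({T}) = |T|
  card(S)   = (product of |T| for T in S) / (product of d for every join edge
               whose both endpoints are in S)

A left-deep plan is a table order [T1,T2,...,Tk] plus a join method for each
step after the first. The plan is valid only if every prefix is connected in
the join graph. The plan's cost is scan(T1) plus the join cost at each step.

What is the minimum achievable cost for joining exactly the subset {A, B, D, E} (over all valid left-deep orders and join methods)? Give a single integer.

Selinger DP over subsets of {A,B,D,E}:
  {E}: scan cost=50, card=50
  {A}: scan cost=150, card=150
  {D}: scan cost=400, card=400
  {B}: scan cost=60, card=60
  {AE}: card=1500; try (E,hash)→900, (A,merge)→1750, (E,merge)→1850, (A,nl_idx)→1950, (A,hash)→2500, (A,nl)→7550 …(+1); best=900 via (E,hash)
  {DE}: card=100; try (D,nl_idx)→600, (E,hash)→1400, (D,merge)→4400, (E,merge)→4750, (D,hash)→7300, (D,nl)→20050 …(+1); best=600 via (D,nl_idx)
  {BE}: card=150; try (B,nl_idx)→500, (E,hash)→720, (B,hash)→820, (B,merge)→820, (E,merge)→830, (B,nl)→3050 …(+1); best=500 via (B,nl_idx)
  {ADE}: card=3000; try (A,merge)→2750, (A,hash)→3100, (A,nl_idx)→4400, (D,hash)→9600, (A,nl)→15600, (D,nl_idx)→17400 …(+2); best=2750 via (A,merge)
  {ABE}: card=4500; try (A,hash)→3050, (B,hash)→3120, (A,merge)→3200, (A,nl_idx)→6200, (B,nl_idx)→14400, (B,merge)→19320 …(+2); best=3050 via (A,hash)
  {BDE}: card=300; try (B,hash)→1420, (B,nl_idx)→1500, (B,merge)→1820, (D,nl_idx)→2150, (D,merge)→5850, (B,nl)→6600 …(+2); best=1420 via (B,hash)
  {ABDE}: card=9000; try (A,hash)→4120, (A,merge)→5770, (B,hash)→6470, (A,nl_idx)→12820, (D,hash)→14750, (B,nl_idx)→29750 …(+6); best=4120 via (A,hash)

4120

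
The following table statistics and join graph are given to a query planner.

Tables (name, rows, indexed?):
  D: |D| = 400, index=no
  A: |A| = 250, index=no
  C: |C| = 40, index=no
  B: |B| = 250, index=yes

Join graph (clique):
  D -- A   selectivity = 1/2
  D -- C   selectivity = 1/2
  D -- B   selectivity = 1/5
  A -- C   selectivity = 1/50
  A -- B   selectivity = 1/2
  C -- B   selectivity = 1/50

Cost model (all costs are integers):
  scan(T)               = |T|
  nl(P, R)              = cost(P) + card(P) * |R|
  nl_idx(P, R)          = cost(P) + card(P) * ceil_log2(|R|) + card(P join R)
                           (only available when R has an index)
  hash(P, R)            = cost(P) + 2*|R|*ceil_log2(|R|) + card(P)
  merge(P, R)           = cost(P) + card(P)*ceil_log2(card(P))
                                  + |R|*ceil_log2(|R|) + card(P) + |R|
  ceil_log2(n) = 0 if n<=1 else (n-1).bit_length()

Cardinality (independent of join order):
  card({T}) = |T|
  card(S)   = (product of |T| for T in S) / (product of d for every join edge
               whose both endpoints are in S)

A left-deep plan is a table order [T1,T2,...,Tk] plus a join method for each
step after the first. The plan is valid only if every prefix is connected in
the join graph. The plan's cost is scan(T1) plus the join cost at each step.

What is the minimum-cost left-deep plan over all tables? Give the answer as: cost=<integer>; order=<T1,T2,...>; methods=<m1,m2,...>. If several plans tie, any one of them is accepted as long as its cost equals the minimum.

cost=10780; order=A,C,B,D; methods=hash,nl_idx,hash

Selinger DP (subsets sized 1..n):
  {D}: scan cost=400, card=400
  {A}: scan cost=250, card=250
  {C}: scan cost=40, card=40
  {B}: scan cost=250, card=250
  {AD}: card=50000; try (A,hash)→4800, (D,merge)→6500, (A,merge)→6650, (D,hash)→7700, (D,nl)→100250, (A,nl)→100400; best=4800 via (A,hash)
  {CD}: card=8000; try (C,hash)→1280, (D,merge)→4320, (C,merge)→4680, (D,hash)→7280, (D,nl)→16040, (C,nl)→16400; best=1280 via (C,hash)
  {BD}: card=20000; try (B,hash)→4800, (D,merge)→6500, (B,merge)→6650, (D,hash)→7700, (B,nl_idx)→23600, (D,nl)→100250 …(+1); best=4800 via (B,hash)
  {AC}: card=200; try (C,hash)→980, (A,merge)→2570, (C,merge)→2780, (A,hash)→4080, (A,nl)→10040, (C,nl)→10250; best=980 via (C,hash)
  {AB}: card=31250; try (B,hash)→4500, (A,hash)→4500, (B,merge)→4750, (A,merge)→4750, (B,nl_idx)→33500, (B,nl)→62750 …(+1); best=4500 via (B,hash)
  {BC}: card=200; try (B,nl_idx)→560, (C,hash)→980, (B,merge)→2570, (C,merge)→2780, (B,hash)→4080, (B,nl)→10040 …(+1); best=560 via (B,nl_idx)
  {ACD}: card=20000; try (D,merge)→6780, (D,hash)→8380, (A,hash)→13280, (C,hash)→55280, (D,nl)→80980, (A,merge)→115530 …(+3); best=6780 via (D,merge)
  {ABD}: card=1250000; try (A,hash)→28800, (D,hash)→42950, (B,hash)→58800, (A,merge)→327050, (D,merge)→508500, (B,merge)→857050 …(+4); best=28800 via (A,hash)
  {BCD}: card=8000; try (D,merge)→6360, (D,hash)→7960, (B,hash)→13280, (C,hash)→25280, (B,nl_idx)→73280, (D,nl)→80560 …(+4); best=6360 via (D,merge)
  {ABC}: card=500; try (B,nl_idx)→3080, (A,merge)→4610, (A,hash)→4760, (B,merge)→5030, (B,hash)→5180, (C,hash)→36230 …(+4); best=3080 via (B,nl_idx)
  {ABCD}: card=10000; try (D,hash)→10780, (D,merge)→12080, (A,hash)→18360, (B,hash)→30780, (A,merge)→120610, (B,nl_idx)→176780 …(+7); best=10780 via (D,hash)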